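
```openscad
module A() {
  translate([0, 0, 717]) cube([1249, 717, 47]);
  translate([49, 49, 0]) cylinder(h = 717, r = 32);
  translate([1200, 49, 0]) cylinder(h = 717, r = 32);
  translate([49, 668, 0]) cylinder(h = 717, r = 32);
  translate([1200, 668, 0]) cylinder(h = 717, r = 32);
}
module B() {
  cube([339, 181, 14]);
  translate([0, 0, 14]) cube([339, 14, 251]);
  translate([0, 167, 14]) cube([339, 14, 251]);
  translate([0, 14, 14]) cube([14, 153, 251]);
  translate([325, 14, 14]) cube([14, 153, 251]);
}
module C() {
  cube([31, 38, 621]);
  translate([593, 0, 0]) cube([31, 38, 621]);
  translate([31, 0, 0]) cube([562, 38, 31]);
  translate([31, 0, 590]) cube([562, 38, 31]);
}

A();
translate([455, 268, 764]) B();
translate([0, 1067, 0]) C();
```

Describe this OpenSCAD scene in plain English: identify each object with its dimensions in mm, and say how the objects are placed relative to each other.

A is a rectangular dining table. The top is 1249×717×47 mm with its upper surface at z = 764 mm. It stands on four round legs of 64 mm diameter, each leg's bounding box inset 17 mm from the nearest pair of top edges, running from the floor to the underside of the top.

B is an open storage box with external size 339×181×265 mm and wall thickness 14 mm (the base is also 14 mm thick). The base covers the whole footprint; the four walls stand on the base, with the y-facing walls full-width and the x-facing walls fitting between their inner faces.

C is a picture frame with a 562×559 mm rectangular opening (x by z) and a uniform 31 mm border on every side. Frame depth is 38 mm along y. It is built from two vertical stiles running the full outside height and two horizontal rails spanning the gap between the stiles.

The open box is on top of the table, centred. The picture frame is on the floor beside the table on its +y side.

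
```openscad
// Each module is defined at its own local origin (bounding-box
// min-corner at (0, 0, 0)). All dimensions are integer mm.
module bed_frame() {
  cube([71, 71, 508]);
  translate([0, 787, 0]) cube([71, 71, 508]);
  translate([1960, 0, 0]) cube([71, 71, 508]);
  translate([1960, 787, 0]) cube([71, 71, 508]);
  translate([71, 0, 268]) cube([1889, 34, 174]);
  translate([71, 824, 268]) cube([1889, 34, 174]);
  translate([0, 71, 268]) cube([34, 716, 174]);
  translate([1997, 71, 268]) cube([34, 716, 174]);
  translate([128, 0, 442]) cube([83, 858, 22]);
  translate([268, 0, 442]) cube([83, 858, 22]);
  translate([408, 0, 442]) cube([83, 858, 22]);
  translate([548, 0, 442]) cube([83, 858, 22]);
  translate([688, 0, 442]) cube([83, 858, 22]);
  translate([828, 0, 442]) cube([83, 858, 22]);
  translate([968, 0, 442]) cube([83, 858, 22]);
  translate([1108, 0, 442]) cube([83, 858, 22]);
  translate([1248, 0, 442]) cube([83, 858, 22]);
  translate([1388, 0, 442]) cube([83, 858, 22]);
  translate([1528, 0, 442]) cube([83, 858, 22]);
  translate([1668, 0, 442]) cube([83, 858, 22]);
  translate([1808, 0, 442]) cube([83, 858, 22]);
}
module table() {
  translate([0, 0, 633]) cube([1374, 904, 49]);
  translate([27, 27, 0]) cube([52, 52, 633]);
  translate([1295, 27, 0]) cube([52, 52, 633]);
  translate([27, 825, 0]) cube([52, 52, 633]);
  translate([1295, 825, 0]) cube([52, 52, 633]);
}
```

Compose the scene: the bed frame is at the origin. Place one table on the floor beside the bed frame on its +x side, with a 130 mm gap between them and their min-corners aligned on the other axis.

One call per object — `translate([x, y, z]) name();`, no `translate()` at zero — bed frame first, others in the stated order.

bed_frame();
translate([2161, 0, 0]) table();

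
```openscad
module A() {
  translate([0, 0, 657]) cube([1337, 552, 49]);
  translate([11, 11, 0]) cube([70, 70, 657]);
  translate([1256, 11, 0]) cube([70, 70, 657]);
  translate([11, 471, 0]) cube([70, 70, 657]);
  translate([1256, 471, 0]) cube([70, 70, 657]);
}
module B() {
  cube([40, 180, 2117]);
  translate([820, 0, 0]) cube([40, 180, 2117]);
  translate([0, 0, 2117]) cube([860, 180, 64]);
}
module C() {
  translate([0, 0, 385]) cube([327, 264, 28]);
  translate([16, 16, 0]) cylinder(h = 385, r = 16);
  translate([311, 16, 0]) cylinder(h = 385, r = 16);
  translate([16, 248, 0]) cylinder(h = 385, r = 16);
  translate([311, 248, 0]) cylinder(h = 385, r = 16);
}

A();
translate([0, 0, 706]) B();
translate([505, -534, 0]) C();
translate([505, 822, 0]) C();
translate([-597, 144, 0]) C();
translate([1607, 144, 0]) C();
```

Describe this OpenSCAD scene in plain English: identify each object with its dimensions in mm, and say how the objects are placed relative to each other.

A is a table with a 1337×552 mm rectangular top, 49 mm thick, top surface at z = 706 mm, supported by four 70×70 mm square legs, each inset 11 mm from the nearest pair of top edges, running from the floor.

B is a door frame. The clear opening is 780 mm wide and 2117 mm high. Two 40 mm wide jambs, 180 mm deep, stand either side of the opening from the floor to the top of the opening. A 64 mm thick head sits across the top of both jambs, spanning the full outside width of the frame.

C is a four-legged stool. The seat is a 327×264×28 mm slab whose top surface is at z = 413 mm; four round legs, each 32 mm in diameter, run from the floor (z = 0) to the underside of the seat, each leg's axis is inset half a diameter from the nearest pair of seat edges (so the leg's bounding box is flush with the corner).

The door frame is on top of the table. Four stools sit around the table at the −y, +y, −x, +x sides.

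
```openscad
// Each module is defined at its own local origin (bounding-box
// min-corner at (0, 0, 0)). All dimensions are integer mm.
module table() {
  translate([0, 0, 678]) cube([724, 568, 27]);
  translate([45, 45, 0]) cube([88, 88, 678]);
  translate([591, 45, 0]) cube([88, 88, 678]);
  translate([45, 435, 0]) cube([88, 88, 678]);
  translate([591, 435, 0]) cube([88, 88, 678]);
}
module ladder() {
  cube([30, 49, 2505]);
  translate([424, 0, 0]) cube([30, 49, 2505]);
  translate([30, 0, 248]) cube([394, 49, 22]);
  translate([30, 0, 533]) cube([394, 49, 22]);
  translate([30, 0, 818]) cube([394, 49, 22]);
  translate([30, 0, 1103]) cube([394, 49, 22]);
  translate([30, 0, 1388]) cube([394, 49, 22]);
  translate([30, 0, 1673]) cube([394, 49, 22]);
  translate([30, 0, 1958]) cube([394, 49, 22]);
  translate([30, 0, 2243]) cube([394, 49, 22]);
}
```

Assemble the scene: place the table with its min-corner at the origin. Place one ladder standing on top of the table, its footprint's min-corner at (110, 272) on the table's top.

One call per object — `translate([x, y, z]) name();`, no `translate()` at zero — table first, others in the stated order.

table();
translate([110, 272, 705]) ladder();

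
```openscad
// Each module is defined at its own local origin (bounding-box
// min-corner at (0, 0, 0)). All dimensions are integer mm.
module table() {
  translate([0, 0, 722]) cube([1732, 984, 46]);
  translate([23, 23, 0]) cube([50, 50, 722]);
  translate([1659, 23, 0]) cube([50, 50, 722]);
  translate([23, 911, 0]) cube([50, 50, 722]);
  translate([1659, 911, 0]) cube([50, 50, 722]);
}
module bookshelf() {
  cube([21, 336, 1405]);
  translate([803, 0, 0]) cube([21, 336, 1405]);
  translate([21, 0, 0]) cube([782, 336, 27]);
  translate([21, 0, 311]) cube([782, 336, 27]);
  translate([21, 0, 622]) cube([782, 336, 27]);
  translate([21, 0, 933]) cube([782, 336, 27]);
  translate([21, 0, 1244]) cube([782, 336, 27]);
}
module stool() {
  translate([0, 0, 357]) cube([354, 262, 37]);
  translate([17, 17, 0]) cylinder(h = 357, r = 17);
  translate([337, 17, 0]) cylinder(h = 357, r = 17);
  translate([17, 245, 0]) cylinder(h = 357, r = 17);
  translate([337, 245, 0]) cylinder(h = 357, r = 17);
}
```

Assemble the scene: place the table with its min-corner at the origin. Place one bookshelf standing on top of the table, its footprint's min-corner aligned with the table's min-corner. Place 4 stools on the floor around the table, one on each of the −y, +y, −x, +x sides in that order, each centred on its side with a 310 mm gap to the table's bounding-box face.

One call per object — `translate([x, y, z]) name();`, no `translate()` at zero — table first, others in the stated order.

table();
translate([0, 0, 768]) bookshelf();
translate([689, -572, 0]) stool();
translate([689, 1294, 0]) stool();
translate([-664, 361, 0]) stool();
translate([2042, 361, 0]) stool();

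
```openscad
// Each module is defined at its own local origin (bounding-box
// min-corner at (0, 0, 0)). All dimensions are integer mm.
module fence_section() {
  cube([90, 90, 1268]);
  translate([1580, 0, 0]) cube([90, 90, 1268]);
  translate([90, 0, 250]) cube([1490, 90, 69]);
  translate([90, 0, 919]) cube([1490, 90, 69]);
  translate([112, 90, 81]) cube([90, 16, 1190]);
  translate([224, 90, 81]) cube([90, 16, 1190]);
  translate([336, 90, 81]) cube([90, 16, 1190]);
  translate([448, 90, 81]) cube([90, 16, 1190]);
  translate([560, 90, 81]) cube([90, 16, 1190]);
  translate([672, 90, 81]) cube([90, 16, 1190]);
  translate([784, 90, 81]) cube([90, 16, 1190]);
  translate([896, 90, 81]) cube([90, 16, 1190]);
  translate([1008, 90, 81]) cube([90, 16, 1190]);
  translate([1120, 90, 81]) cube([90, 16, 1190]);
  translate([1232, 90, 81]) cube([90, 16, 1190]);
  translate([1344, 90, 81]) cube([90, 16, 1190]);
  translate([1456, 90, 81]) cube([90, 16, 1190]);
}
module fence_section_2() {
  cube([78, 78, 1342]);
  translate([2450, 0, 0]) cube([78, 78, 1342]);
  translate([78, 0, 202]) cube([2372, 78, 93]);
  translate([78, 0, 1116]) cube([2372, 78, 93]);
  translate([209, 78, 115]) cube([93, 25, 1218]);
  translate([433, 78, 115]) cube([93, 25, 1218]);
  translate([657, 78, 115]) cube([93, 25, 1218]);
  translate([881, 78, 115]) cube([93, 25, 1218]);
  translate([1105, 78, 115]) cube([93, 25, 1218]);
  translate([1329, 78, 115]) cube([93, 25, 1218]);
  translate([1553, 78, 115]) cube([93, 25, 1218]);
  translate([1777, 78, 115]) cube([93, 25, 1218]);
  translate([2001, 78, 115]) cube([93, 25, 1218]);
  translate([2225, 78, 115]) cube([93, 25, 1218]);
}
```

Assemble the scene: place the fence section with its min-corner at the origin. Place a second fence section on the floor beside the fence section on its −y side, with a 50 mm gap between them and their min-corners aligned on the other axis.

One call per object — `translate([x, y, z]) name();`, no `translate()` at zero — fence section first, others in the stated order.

fence_section();
translate([0, -153, 0]) fence_section_2();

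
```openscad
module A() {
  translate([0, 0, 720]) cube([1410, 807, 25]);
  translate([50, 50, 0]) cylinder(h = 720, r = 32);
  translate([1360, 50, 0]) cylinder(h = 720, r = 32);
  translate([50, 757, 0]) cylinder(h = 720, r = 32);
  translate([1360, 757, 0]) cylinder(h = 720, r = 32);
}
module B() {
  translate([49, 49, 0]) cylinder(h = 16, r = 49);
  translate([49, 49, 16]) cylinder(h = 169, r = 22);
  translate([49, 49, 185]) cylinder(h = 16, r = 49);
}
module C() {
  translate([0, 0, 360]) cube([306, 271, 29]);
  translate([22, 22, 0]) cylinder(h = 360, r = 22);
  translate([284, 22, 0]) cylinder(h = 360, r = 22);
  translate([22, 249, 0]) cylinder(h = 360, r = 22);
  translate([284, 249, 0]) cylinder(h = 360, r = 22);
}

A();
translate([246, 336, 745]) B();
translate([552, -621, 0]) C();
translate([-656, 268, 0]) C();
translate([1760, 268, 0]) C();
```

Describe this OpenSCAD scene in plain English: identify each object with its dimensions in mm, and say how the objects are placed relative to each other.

A is a rectangular dining table. The top is 1410×807×25 mm with its upper surface at z = 745 mm. It stands on four round legs of 64 mm diameter, each leg's bounding box inset 18 mm from the nearest pair of top edges, running from the floor to the underside of the top.

B is a spool: two coaxial disc flanges of radius 49 mm and thickness 16 mm, joined by a core cylinder of radius 22 mm and height 169 mm. The lower flange rests on z = 0 and the three cylinders share a vertical axis.

C is a simple wooden stool: a rectangular seat 306 mm (x) by 271 mm (y), 29 mm thick, top face at z = 389 mm, on four round legs, each 44 mm in diameter. The legs rest on z = 0, each leg's axis is inset half a diameter from the nearest pair of seat edges (so the leg's bounding box is flush with the corner).

The spool is on top of the table. Three stools sit around the table at the −y, −x, +x sides.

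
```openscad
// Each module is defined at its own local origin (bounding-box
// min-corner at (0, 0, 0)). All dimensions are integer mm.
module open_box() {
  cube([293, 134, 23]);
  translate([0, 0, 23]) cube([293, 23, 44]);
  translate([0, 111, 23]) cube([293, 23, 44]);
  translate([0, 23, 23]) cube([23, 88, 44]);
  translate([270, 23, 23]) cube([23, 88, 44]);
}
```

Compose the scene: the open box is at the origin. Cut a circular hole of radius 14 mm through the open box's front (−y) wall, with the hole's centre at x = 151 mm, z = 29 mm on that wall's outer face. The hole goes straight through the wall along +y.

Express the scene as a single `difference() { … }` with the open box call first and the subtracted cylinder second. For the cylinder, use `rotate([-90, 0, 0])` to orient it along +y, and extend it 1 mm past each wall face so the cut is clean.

difference() {
  open_box();
  translate([151, -1, 29]) rotate([-90, 0, 0]) cylinder(h = 25, r = 14);
}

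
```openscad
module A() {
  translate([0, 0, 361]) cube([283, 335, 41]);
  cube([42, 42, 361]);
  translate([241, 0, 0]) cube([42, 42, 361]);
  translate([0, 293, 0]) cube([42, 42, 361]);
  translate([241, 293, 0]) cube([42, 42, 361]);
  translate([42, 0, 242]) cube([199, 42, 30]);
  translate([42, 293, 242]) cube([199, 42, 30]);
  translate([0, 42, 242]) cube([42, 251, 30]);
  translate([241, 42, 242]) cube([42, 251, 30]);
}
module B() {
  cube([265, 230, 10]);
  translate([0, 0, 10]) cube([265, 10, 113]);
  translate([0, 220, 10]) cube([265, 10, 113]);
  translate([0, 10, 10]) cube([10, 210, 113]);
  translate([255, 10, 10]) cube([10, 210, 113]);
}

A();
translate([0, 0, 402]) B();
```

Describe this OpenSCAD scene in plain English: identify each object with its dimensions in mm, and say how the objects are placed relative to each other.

A is a four-legged stool. The seat is a 283×335×41 mm slab whose top surface is at z = 402 mm; four square legs, each 42×42 mm in cross-section, run from the floor (z = 0) to the underside of the seat, each flush with a corner of the seat. Four stretchers, 42 mm wide and 30 mm tall, connect adjacent legs with their undersides at z = 242 mm, each running between the inner faces of the legs it joins and aligned with the legs' outer faces on the other axis.

B is an open storage box with external size 265×230×123 mm and wall thickness 10 mm (the base is also 10 mm thick). The base covers the whole footprint; the four walls stand on the base, with the y-facing walls full-width and the x-facing walls fitting between their inner faces.

The open box is on top of the stool.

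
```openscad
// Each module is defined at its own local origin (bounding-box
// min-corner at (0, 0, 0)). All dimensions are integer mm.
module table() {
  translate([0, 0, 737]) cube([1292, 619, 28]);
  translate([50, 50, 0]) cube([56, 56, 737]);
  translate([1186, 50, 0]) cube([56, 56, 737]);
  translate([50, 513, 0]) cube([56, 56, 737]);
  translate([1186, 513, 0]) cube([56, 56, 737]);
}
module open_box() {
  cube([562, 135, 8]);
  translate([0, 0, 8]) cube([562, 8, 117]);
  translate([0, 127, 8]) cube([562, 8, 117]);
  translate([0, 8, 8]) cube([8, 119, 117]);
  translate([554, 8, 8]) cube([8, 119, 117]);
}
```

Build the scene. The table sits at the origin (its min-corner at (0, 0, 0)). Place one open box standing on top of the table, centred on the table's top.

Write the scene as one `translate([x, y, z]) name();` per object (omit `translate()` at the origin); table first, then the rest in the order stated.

table();
translate([365, 242, 765]) open_box();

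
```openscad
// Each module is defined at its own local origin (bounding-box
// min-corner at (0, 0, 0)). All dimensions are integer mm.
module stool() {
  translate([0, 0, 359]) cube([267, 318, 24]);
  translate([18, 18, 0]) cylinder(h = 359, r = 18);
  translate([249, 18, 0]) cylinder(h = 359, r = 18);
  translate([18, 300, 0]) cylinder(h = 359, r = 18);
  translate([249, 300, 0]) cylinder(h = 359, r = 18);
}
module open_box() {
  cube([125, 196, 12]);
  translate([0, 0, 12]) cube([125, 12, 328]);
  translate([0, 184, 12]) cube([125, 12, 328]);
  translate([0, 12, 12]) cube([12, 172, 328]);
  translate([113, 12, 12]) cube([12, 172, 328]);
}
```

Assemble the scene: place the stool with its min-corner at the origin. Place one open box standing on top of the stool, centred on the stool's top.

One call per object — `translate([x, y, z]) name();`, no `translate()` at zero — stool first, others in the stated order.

stool();
translate([71, 61, 383]) open_box();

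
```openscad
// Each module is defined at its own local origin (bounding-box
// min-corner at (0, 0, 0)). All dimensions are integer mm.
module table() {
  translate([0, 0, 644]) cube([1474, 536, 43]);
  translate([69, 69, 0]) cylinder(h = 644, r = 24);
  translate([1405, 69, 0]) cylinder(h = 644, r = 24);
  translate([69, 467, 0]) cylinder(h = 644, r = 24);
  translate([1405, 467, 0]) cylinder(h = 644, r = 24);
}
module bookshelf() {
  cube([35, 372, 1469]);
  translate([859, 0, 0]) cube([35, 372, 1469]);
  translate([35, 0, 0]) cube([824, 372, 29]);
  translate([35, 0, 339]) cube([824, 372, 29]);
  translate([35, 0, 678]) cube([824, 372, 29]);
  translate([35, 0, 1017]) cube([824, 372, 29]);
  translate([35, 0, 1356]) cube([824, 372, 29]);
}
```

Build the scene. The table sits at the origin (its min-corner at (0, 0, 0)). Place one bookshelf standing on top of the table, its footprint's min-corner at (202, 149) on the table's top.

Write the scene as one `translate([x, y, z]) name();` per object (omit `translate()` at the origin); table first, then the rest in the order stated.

table();
translate([202, 149, 687]) bookshelf();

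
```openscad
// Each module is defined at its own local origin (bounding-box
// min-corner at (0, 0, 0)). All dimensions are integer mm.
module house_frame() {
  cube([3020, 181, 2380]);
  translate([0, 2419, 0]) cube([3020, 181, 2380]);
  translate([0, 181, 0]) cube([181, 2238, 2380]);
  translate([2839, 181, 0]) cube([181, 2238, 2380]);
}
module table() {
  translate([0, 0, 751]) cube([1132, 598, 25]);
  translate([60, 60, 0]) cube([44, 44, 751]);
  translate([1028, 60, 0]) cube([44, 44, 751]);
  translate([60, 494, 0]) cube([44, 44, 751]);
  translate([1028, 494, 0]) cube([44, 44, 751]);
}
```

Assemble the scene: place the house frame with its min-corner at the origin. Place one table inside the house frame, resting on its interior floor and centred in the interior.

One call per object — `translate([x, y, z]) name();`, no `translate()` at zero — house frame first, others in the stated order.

house_frame();
translate([944, 1001, 0]) table();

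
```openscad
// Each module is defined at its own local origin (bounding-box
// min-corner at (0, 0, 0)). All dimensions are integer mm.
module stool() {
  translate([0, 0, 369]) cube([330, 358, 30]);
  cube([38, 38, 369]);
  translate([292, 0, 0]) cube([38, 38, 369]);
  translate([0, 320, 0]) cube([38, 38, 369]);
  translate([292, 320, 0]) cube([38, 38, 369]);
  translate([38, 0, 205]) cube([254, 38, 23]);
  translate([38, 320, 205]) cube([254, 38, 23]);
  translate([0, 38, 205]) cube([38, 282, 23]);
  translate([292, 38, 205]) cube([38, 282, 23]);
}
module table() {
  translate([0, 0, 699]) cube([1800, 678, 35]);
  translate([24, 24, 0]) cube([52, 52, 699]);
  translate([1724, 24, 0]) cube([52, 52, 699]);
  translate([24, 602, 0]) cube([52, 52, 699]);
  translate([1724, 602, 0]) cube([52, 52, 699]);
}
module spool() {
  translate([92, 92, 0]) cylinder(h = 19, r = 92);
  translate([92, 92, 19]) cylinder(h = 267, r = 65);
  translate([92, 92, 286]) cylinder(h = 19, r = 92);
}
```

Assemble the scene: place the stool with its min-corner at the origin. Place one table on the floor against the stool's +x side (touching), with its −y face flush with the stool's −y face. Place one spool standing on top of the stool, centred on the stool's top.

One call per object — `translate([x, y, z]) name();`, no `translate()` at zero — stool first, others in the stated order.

stool();
translate([330, 0, 0]) table();
translate([73, 87, 399]) spool();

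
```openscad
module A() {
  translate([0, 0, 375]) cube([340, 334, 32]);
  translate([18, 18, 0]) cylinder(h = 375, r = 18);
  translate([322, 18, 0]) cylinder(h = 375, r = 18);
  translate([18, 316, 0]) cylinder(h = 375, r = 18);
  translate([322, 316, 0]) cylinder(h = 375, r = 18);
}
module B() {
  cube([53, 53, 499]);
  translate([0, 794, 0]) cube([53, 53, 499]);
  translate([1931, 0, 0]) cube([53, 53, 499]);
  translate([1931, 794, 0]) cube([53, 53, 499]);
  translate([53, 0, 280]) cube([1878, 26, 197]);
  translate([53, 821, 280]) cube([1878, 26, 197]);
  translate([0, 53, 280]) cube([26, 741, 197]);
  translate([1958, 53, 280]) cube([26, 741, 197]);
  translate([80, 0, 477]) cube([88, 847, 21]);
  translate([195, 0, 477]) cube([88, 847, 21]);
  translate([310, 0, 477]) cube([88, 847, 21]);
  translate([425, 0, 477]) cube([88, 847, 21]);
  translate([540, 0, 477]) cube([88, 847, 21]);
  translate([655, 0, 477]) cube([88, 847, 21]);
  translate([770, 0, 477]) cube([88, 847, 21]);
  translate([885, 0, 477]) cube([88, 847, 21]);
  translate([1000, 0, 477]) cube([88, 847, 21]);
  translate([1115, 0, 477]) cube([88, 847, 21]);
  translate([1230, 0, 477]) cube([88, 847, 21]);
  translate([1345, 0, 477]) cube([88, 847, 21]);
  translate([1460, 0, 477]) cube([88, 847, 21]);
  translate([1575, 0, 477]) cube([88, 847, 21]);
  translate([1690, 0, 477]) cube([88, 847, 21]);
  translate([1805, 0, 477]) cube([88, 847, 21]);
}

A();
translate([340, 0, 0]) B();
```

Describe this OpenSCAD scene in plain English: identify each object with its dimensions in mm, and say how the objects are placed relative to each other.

A is a four-legged stool. The seat is 340×334 mm, 32 mm thick, top at z = 407 mm. It stands on four round legs, each 36 mm in diameter, from z = 0 to the seat underside, each leg's axis is inset half a diameter from the nearest pair of seat edges (so the leg's bounding box is flush with the corner).

B is a bed frame 1984 mm long (x) by 847 mm wide (y). Four 53×53 mm corner posts, 499 mm tall, at the corners of the footprint. Four rails of 26 mm thickness and 197 mm height run between adjacent posts with their undersides at z = 280 mm, their outer faces flush with the outside of the frame (the two x-running rails run between the posts' inner faces; the two y-running rails run between the posts' inner faces). 16 slats, each 88 mm wide (x) and 21 mm thick, lie across the top of the two x-running rails, running the full 847 mm width of the frame in y; the slats are evenly spaced along x between the inner faces of the end posts with equal gaps (rounded down to the nearest mm) at the −x end and between each pair — any rounding remainder accumulates at the +x end.

The bed frame is against the stool's +x side, with their −y faces flush.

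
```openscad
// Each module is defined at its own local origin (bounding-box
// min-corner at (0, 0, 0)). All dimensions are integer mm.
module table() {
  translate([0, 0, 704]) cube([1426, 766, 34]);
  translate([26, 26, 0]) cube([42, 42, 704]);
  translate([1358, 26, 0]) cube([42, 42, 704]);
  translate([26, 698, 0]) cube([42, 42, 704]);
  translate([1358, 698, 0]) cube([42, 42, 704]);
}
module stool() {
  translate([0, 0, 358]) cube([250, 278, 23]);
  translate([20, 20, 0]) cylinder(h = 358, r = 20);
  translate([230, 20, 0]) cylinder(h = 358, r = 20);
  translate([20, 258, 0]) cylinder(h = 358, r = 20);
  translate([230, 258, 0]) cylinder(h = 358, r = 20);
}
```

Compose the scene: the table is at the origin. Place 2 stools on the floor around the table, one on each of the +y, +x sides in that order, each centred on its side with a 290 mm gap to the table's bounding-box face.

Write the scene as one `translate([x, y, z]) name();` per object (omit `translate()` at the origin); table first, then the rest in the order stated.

table();
translate([588, 1056, 0]) stool();
translate([1716, 244, 0]) stool();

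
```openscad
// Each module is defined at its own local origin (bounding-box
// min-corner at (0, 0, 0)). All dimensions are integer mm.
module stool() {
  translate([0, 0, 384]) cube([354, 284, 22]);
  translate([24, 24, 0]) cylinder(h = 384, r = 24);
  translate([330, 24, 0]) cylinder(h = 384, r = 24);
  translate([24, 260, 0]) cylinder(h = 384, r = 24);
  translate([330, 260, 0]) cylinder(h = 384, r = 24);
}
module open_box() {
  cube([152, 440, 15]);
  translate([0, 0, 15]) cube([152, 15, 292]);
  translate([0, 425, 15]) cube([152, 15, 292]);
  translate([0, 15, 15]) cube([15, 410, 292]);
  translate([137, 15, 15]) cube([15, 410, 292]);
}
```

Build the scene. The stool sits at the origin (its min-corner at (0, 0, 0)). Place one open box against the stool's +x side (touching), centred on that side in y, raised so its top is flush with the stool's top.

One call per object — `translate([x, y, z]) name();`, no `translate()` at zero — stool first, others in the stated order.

stool();
translate([354, -78, 99]) open_box();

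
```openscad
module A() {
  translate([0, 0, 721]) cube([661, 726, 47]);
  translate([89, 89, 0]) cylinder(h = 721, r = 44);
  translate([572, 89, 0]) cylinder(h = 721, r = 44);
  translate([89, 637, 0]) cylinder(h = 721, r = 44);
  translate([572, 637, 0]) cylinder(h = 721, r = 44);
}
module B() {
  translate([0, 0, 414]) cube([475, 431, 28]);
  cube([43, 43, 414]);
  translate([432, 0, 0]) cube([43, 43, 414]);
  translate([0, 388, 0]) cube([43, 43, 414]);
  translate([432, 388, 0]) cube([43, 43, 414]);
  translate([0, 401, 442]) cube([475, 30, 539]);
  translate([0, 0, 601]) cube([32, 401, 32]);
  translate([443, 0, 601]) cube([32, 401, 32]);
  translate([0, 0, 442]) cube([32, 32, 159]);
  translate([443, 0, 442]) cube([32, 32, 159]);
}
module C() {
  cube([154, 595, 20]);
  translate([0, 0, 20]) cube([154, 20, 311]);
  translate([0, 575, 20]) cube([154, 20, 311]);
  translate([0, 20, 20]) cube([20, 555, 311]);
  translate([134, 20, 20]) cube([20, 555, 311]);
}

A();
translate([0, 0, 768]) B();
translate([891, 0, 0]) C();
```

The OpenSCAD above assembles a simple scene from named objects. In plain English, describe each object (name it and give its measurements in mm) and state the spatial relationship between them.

A is a table: top 661 mm (x) × 726 mm (y), 47 mm thick, upper face at z = 768 mm, on four round legs of 88 mm diameter, each leg's bounding box inset 45 mm from the nearest pair of top edges, running from z = 0 to the bottom of the top.

B is a chair. The seat is a 475×431×28 mm slab with its top at z = 442 mm, on four 43×43 mm corner legs (flush with the seat edges, standing on z = 0). A flat backrest 30 mm thick, 539 mm tall, spans the full seat width and rises from the seat top along its +y edge, rear face flush with the rear of the seat. Two armrests of 32×32 mm section run along each side from the seat's front edge to the front of the backrest, top faces 191 mm above the seat top and outer faces flush with the seat's x-edges; a 32×32 mm post under the front of each armrest stands on the seat at the front corner.

C is an open storage box with external size 154×595×331 mm and wall thickness 20 mm (the base is also 20 mm thick). The base covers the whole footprint; the four walls stand on the base, with the y-facing walls full-width and the x-facing walls fitting between their inner faces.

The chair is on top of the table. The open box is on the floor beside the table on its +x side.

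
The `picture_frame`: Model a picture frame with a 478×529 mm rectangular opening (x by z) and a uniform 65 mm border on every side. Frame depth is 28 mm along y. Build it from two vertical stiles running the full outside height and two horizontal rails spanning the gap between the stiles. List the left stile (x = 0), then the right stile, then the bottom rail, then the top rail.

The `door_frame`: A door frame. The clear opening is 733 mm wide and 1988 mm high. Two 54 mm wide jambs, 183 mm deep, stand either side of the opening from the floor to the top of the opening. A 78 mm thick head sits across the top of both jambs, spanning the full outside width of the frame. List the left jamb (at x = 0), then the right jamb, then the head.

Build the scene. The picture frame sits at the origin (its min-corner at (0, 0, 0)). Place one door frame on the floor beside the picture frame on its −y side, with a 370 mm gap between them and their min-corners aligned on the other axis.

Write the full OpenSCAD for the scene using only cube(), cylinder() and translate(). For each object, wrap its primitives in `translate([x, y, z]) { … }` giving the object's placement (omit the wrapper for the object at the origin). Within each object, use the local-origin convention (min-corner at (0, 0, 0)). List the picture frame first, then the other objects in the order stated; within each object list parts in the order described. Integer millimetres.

cube([65, 28, 659]);
translate([543, 0, 0]) cube([65, 28, 659]);
translate([65, 0, 0]) cube([478, 28, 65]);
translate([65, 0, 594]) cube([478, 28, 65]);
translate([0, -553, 0]) {
  cube([54, 183, 1988]);
  translate([787, 0, 0]) cube([54, 183, 1988]);
  translate([0, 0, 1988]) cube([841, 183, 78]);
}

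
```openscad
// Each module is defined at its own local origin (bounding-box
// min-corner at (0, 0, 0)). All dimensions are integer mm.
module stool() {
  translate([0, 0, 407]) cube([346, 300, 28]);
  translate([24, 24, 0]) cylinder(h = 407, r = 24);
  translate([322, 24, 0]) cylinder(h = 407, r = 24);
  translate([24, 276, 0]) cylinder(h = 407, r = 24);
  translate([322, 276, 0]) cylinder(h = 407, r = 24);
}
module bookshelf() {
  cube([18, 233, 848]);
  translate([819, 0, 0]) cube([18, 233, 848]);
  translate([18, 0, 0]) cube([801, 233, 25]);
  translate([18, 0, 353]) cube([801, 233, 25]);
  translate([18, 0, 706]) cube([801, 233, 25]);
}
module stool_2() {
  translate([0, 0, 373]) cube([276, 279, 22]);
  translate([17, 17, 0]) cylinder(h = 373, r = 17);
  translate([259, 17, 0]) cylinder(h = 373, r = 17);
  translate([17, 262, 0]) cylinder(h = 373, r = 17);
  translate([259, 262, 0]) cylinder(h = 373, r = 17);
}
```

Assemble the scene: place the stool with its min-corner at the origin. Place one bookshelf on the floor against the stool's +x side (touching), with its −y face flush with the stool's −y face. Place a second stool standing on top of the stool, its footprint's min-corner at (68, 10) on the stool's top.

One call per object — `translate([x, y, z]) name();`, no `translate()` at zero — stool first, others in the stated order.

stool();
translate([346, 0, 0]) bookshelf();
translate([68, 10, 435]) stool_2();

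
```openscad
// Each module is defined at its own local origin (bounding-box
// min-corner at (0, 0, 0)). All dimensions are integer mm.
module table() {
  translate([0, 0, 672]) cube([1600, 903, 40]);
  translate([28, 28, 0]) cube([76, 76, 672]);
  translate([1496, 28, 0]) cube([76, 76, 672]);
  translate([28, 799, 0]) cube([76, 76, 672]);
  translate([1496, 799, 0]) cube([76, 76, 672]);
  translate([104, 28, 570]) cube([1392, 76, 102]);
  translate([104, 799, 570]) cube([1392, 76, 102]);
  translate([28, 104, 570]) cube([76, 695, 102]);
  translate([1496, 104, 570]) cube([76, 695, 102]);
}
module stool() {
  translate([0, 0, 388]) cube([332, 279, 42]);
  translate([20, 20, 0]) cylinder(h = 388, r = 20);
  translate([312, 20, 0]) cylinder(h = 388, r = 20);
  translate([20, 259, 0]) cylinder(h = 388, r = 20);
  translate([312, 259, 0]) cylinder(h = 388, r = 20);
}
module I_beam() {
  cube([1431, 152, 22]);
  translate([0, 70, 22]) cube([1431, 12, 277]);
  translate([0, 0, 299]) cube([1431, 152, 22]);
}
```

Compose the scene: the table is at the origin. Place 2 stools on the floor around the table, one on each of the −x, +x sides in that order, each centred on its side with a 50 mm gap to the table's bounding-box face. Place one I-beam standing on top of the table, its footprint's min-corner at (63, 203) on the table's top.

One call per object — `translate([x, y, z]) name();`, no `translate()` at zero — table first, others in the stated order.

table();
translate([-382, 312, 0]) stool();
translate([1650, 312, 0]) stool();
translate([63, 203, 712]) I_beam();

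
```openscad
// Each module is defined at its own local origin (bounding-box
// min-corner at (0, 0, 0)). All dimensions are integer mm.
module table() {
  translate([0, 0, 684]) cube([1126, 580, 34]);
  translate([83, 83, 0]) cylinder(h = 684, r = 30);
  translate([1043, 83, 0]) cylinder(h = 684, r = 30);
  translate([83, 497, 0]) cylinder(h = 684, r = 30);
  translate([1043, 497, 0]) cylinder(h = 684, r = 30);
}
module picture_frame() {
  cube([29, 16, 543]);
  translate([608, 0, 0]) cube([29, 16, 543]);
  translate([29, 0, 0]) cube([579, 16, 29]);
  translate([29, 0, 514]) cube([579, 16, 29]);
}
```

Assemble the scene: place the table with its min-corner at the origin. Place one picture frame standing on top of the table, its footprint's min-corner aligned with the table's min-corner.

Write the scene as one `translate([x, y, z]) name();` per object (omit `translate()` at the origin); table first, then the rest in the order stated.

table();
translate([0, 0, 718]) picture_frame();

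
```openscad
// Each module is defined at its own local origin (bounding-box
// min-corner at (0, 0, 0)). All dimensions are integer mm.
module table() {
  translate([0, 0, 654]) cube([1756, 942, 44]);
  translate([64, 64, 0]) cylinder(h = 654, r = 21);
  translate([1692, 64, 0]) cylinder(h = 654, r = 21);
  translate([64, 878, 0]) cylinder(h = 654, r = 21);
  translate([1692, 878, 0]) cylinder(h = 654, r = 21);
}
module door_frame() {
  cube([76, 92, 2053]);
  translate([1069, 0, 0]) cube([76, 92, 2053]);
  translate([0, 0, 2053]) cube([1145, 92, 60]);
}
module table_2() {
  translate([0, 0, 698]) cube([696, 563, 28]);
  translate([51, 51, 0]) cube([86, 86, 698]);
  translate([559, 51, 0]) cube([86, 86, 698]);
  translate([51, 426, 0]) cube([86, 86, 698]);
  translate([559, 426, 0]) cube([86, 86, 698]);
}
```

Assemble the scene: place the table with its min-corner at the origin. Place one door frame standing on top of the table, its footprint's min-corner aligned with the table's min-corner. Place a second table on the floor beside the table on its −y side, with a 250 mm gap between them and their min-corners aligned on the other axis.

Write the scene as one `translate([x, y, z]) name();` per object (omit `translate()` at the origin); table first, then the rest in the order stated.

table();
translate([0, 0, 698]) door_frame();
translate([0, -813, 0]) table_2();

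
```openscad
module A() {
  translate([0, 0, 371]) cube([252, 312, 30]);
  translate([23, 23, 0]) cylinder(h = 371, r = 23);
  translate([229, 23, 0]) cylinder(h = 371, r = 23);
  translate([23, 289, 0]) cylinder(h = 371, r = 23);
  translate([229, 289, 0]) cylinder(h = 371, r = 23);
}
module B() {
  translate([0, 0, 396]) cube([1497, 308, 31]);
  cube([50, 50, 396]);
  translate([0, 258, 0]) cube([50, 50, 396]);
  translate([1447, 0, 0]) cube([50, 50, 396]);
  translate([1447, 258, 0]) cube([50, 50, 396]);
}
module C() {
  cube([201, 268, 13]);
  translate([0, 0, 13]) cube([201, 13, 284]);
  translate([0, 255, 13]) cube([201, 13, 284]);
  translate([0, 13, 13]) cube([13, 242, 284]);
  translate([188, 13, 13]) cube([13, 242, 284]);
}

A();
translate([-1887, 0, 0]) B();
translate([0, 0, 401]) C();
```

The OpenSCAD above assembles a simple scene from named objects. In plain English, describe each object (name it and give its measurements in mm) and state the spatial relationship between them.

A is a four-legged stool. The seat is 252×312 mm, 30 mm thick, top at z = 401 mm. It stands on four round legs, each 46 mm in diameter, from z = 0 to the seat underside, each leg's axis is inset half a diameter from the nearest pair of seat edges (so the leg's bounding box is flush with the corner).

B is a bench: a 1497×308 mm seat slab, 31 mm thick, top at z = 427 mm, on four 50×50 mm square legs flush with the seat corners and standing on z = 0.

C is an open storage box with external size 201×268×297 mm and wall thickness 13 mm (the base is also 13 mm thick). The base covers the whole footprint; the four walls stand on the base, with the y-facing walls full-width and the x-facing walls fitting between their inner faces.

The bench is on the floor beside the stool on its −x side. The open box is on top of the stool.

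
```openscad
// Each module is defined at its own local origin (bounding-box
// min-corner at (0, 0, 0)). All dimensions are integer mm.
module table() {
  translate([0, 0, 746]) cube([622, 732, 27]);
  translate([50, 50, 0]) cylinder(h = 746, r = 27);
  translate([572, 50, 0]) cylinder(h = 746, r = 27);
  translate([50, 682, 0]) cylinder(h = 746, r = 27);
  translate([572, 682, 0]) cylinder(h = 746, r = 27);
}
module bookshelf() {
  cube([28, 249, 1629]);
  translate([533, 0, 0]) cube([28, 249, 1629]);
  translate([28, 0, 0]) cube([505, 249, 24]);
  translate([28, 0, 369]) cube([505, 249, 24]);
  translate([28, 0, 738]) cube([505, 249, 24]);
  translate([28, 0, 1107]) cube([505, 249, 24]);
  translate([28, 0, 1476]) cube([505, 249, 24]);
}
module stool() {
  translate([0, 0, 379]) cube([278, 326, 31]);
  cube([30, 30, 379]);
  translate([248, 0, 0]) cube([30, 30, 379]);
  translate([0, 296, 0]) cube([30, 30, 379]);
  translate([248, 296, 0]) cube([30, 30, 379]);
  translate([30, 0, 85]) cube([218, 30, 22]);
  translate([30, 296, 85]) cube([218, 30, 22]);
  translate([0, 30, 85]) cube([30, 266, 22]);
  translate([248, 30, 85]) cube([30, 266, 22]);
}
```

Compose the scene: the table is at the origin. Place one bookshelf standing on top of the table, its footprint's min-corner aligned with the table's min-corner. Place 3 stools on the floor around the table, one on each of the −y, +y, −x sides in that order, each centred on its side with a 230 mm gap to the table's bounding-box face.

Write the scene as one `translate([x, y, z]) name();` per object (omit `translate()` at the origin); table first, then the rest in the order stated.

table();
translate([0, 0, 773]) bookshelf();
translate([172, -556, 0]) stool();
translate([172, 962, 0]) stool();
translate([-508, 203, 0]) stool();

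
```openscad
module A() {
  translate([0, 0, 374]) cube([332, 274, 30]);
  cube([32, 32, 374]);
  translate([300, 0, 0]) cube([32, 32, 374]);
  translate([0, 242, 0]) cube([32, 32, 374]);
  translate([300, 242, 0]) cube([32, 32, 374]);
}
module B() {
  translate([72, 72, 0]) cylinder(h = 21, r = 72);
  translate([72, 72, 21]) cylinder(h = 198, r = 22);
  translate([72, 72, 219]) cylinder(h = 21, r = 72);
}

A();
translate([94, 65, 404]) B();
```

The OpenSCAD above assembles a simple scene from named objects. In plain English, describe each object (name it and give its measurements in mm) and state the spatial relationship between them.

A is a simple wooden stool: a rectangular seat 332 mm (x) by 274 mm (y), 30 mm thick, top face at z = 404 mm, on four square legs, each 32×32 mm in cross-section. The legs rest on z = 0, each flush with a corner of the seat.

B is a spool: two coaxial disc flanges of radius 72 mm and thickness 21 mm, joined by a core cylinder of radius 22 mm and height 198 mm. The lower flange rests on z = 0 and the three cylinders share a vertical axis.

The spool is on top of the stool, centred.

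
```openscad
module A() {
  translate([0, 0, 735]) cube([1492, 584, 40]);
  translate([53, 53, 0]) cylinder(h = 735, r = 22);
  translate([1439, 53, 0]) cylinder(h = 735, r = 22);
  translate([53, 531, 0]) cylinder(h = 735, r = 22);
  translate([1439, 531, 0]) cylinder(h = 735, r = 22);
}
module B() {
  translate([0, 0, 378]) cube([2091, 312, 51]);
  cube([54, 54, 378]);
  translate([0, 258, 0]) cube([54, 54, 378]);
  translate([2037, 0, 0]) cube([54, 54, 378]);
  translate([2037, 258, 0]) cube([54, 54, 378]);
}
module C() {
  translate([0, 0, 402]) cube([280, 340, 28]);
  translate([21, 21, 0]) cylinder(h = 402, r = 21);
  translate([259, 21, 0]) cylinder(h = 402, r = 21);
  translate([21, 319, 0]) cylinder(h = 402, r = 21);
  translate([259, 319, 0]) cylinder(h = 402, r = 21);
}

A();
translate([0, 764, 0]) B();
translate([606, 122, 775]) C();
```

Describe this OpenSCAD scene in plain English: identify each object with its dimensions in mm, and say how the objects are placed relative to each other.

A is a rectangular dining table. The top is 1492×584×40 mm with its upper surface at z = 775 mm. It stands on four round legs of 44 mm diameter, each leg's bounding box inset 31 mm from the nearest pair of top edges, running from the floor to the underside of the top.

B is a bench: a 2091×312 mm seat slab, 51 mm thick, top at z = 429 mm, on four 54×54 mm square legs flush with the seat corners and standing on z = 0.

C is a simple wooden stool: a rectangular seat 280 mm (x) by 340 mm (y), 28 mm thick, top face at z = 430 mm, on four round legs, each 42 mm in diameter. The legs rest on z = 0, each leg's axis is inset half a diameter from the nearest pair of seat edges (so the leg's bounding box is flush with the corner).

The bench is on the floor beside the table on its +y side. The stool is on top of the table, centred.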